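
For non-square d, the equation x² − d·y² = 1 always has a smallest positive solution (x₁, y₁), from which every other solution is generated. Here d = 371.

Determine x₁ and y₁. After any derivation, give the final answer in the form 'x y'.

1695 88

d=371: √d = [19; 3,1,4,1,3,38] (ℓ=6, even), read p_5/q_5
a_0=19:  p_0=19·1+0=19,  q_0=19·0+1=1
a_1=3:  p_1=3·19+1=58,  q_1=3·1+0=3
…
a_3=4:  p_3=4·77+58=366,  q_3=4·4+3=19
a_4=1:  p_4=1·366+77=443,  q_4=1·19+4=23
a_5=3:  p_5=3·443+366=1695,  q_5=3·23+19=88
→ (1695, 88).  Check: 1695²=2873025, 371·88²=2873024, difference 1.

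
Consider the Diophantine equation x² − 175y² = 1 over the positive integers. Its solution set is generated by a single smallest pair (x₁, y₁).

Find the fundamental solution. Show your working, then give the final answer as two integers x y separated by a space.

2024 153

[13; 4,2,1,2,4,26] for √175; ℓ=6 ⇒ convergent index 5
step 0: (13, 1)  from 13·(1,0) + (0,1)
step 1: (53, 4)  from 4·(13,1) + (1,0)
…
step 4: (463, 35)  from 2·(172,13) + (119,9)
step 5: (2024, 153)  from 4·(463,35) + (172,13)
(x₁, y₁) = (2024, 153);  2024² − 175·153² = 1 ✓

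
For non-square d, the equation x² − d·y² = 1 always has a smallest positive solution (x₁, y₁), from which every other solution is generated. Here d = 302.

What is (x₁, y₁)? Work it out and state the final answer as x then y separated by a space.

4276623 246092

√302 → a₀=17, period (2,1,1,1,4,…,1,2,34); ℓ=16 even so k=15
i=0: a=17 ⇒ p=17, q=1
…
i=5: a=4 ⇒ p=643, q=37
…
i=7: a=1 ⇒ p=2068, q=119
…
i=10: a=2 ⇒ p=107675, q=6196
i=11: a=4 ⇒ p=467281, q=26889
…
i=14: a=1 ⇒ p=1617193, q=93059
i=15: a=2 ⇒ p=4276623, q=246092
fundamental: x₁=4276623, y₁=246092  (since 18289504284129 − 302·60561272464 = 1)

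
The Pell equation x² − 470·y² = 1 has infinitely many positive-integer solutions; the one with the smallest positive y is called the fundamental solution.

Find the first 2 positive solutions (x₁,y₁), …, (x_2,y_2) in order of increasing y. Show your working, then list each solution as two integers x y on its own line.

d=470: √d = [21; 1,2,8,2,1,42] (ℓ=6, even), read p_5/q_5
i=0: a=21 ⇒ p=21, q=1
…
i=3: a=8 ⇒ p=542, q=25
i=4: a=2 ⇒ p=1149, q=53
i=5: a=1 ⇒ p=1691, q=78
(x₁, y₁) = (1691, 78);  1691² − 470·78² = 1 ✓
(1691+78√470)^2 = 5718961 + 263796√470

1691 78
5718961 263796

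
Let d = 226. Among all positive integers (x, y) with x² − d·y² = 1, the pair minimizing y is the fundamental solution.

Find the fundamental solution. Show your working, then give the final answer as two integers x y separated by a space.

d=226: √d = [15; 30] (ℓ=1, odd), read p_1/q_1
step 0: (15, 1)  from 15·(1,0) + (0,1)
step 1: (451, 30)  from 30·(15,1) + (1,0)
fundamental: x₁=451, y₁=30  (since 203401 − 226·900 = 1)

451 30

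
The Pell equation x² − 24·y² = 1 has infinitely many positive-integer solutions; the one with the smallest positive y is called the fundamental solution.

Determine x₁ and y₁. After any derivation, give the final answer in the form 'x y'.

5 1

[4; 1,8] for √24; ℓ=2 ⇒ convergent index 1
step 0: (4, 1)  from 4·(1,0) + (0,1)
step 1: (5, 1)  from 1·(4,1) + (1,0)
→ (5, 1).  Check: 5²=25, 24·1²=24, difference 1.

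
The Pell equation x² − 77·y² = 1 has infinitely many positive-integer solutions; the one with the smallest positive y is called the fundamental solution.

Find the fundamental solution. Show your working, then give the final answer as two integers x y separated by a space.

[8; 1,3,2,3,1,16] for √77; ℓ=6 ⇒ convergent index 5
k=0  a_k=8  p_k/q_k = 8/1
k=1  a_k=1  p_k/q_k = 9/1
k=2  a_k=3  p_k/q_k = 35/4
…
k=4  a_k=3  p_k/q_k = 272/31
k=5  a_k=1  p_k/q_k = 351/40
(x₁, y₁) = (351, 40);  351² − 77·40² = 1 ✓

351 40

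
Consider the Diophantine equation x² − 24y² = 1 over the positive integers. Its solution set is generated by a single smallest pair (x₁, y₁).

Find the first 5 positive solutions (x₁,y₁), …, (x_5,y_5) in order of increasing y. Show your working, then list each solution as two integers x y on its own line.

d=24: √d = [4; 1,8] (ℓ=2, even), read p_1/q_1
k=0  a_k=4  p_k/q_k = 4/1
k=1  a_k=1  p_k/q_k = 5/1
fundamental: x₁=5, y₁=1  (since 25 − 24·1 = 1)
n=2: (5,1)∘(5,1) = (5·5+24·1·1, 5·1+1·5) = (49,10)
n=3: (49,10)∘(5,1) = (5·49+24·1·10, 5·10+1·49) = (485,99)
n=4: (485,99)∘(5,1) = (5·485+24·1·99, 5·99+1·485) = (4801,980)
n=5: (4801,980)∘(5,1) = (5·4801+24·1·980, 5·980+1·4801) = (47525,9701)

5 1
49 10
485 99
4801 980
47525 9701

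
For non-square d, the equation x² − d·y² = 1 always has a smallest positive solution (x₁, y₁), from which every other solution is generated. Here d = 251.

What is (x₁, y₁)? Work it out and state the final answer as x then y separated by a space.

d=251: √d = [15; 1,5,2,1,2,…,5,1,30] (ℓ=14, even), read p_13/q_13
k=0  a_k=15  p_k/q_k = 15/1
…
k=3  a_k=2  p_k/q_k = 206/13
…
k=6  a_k=2  p_k/q_k = 1917/121
…
k=8  a_k=2  p_k/q_k = 61043/3853
k=9  a_k=2  p_k/q_k = 151649/9572
…
k=11  a_k=2  p_k/q_k = 577033/36422
k=12  a_k=5  p_k/q_k = 3097857/195535
k=13  a_k=1  p_k/q_k = 3674890/231957
(x₁, y₁) = (3674890, 231957);  3674890² − 251·231957² = 1 ✓

3674890 231957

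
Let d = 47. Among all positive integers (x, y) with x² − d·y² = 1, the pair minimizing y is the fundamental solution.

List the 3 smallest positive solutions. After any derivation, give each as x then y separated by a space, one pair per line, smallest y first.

√47 → a₀=6, period (1,5,1,12); ℓ=4 even so k=3
k=0  a_k=6  p_k/q_k = 6/1
k=1  a_k=1  p_k/q_k = 7/1
k=2  a_k=5  p_k/q_k = 41/6
k=3  a_k=1  p_k/q_k = 48/7
(x₁, y₁) = (48, 7);  48² − 47·7² = 1 ✓
(48+7√47)^2 = 4607 + 672√47
(48+7√47)^3 = 442224 + 64505√47

48 7
4607 672
442224 64505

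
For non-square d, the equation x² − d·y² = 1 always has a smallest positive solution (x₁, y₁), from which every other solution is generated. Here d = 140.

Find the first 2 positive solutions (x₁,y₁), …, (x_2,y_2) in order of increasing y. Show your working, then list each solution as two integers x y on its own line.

71 6
10081 852

√140 → a₀=11, period (1,4,1,22); ℓ=4 even so k=3
i=0: a=11 ⇒ p=11, q=1
…
i=2: a=4 ⇒ p=59, q=5
i=3: a=1 ⇒ p=71, q=6
(x₁, y₁) = (71, 6);  71² − 140·6² = 1 ✓
n=2: (71,6)∘(71,6) = (71·71+140·6·6, 71·6+6·71) = (10081,852)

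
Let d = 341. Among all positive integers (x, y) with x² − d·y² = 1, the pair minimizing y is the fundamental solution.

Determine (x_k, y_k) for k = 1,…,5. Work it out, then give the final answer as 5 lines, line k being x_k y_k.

√341 = [18; 2,6,1,8,2,…,6,2,36, …], period ℓ=14 (even) → k=13
a_0=18:  p_0=18·1+0=18,  q_0=18·0+1=1
a_1=2:  p_1=2·18+1=37,  q_1=2·1+0=2
…
a_4=8:  p_4=8·277+240=2456,  q_4=8·15+13=133
…
a_6=1:  p_6=1·5189+2456=7645,  q_6=1·281+133=414
…
a_8=1:  p_8=1·20479+7645=28124,  q_8=1·1109+414=1523
a_9=2:  p_9=2·28124+20479=76727,  q_9=2·1523+1109=4155
a_10=8:  p_10=8·76727+28124=641940,  q_10=8·4155+1523=34763
…
a_12=6:  p_12=6·718667+641940=4953942,  q_12=6·38918+34763=268271
a_13=2:  p_13=2·4953942+718667=10626551,  q_13=2·268271+38918=575460
fundamental: x₁=10626551, y₁=575460  (since 112923586155601 − 341·331154211600 = 1)
k=2:  x_2 = 10626551·10626551+341·575460·575460 = 225847172311201,  y_2 = 10626551·575460+575460·10626551 = 12230310076920
k=3:  x_3 = 10626551·225847172311201+341·575460·12230310076920 = 4799952989541519968951,  y_3 = 10626551·12230310076920+575460·225847172311201 = 259932027556408030380
k=4:  x_4 = 10626551·4799952989541519968951+341·575460·259932027556408030380 = 102013890481930631287980124801,  y_4 = 10626551·259932027556408030380+575460·4799952989541519968951 = 5524361894723138392975161840
k=5:  x_5 = 10626551·102013890481930631287980124801+341·575460·5524361894723138392975161840 = 2168111619829296063734843424848413751,  y_5 = 10626551·5524361894723138392975161840+575460·102013890481930631287980124801 = 117409826833463862093989641643997300

10626551 575460
225847172311201 12230310076920
4799952989541519968951 259932027556408030380
102013890481930631287980124801 5524361894723138392975161840
2168111619829296063734843424848413751 117409826833463862093989641643997300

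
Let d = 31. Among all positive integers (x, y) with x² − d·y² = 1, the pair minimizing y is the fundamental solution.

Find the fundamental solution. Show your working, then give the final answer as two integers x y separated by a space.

1520 273

√31 → a₀=5, period (1,1,3,5,3,1,1,10); ℓ=8 even so k=7
a_0=5:  p_0=5·1+0=5,  q_0=5·0+1=1
a_1=1:  p_1=1·5+1=6,  q_1=1·1+0=1
a_2=1:  p_2=1·6+5=11,  q_2=1·1+1=2
…
a_6=1:  p_6=1·657+206=863,  q_6=1·118+37=155
a_7=1:  p_7=1·863+657=1520,  q_7=1·155+118=273
→ (1520, 273).  Check: 1520²=2310400, 31·273²=2310399, difference 1.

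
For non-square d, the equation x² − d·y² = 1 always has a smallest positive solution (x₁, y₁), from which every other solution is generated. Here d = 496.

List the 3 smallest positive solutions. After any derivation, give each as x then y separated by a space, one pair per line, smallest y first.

d=496: √d = [22; 3,1,2,4,1,…,1,3,44] (ℓ=16, even), read p_15/q_15
a_0=22:  p_0=22·1+0=22,  q_0=22·0+1=1
a_1=3:  p_1=3·22+1=67,  q_1=3·1+0=3
a_2=1:  p_2=1·67+22=89,  q_2=1·3+1=4
…
a_4=4:  p_4=4·245+89=1069,  q_4=4·11+4=48
a_5=1:  p_5=1·1069+245=1314,  q_5=1·48+11=59
a_6=1:  p_6=1·1314+1069=2383,  q_6=1·59+48=107
a_7=2:  p_7=2·2383+1314=6080,  q_7=2·107+59=273
a_8=2:  p_8=2·6080+2383=14543,  q_8=2·273+107=653
a_9=2:  p_9=2·14543+6080=35166,  q_9=2·653+273=1579
…
a_12=4:  p_12=4·84875+49709=389209,  q_12=4·3811+2232=17476
a_13=2:  p_13=2·389209+84875=863293,  q_13=2·17476+3811=38763
a_14=1:  p_14=1·863293+389209=1252502,  q_14=1·38763+17476=56239
a_15=3:  p_15=3·1252502+863293=4620799,  q_15=3·56239+38763=207480
(x₁, y₁) = (4620799, 207480);  4620799² − 496·207480² = 1 ✓
(x_2, y_2) = (4620799·4620799 + 496·207480·207480, 4620799·207480 + 207480·4620799) = (42703566796801, 1917446753040)
(x_3, y_3) = (4620799·42703566796801 + 496·207480·1917446753040, 4620799·1917446753040 + 207480·42703566796801) = (394649197502177907199, 17720272078000750440)

4620799 207480
42703566796801 1917446753040
394649197502177907199 17720272078000750440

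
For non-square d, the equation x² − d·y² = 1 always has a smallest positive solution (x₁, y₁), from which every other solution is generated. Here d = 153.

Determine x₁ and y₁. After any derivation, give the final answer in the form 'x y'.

[12; 2,1,2,2,2,1,2,24] for √153; ℓ=8 ⇒ convergent index 7
a_0=12:  p_0=12·1+0=12,  q_0=12·0+1=1
a_1=2:  p_1=2·12+1=25,  q_1=2·1+0=2
…
a_3=2:  p_3=2·37+25=99,  q_3=2·3+2=8
a_4=2:  p_4=2·99+37=235,  q_4=2·8+3=19
a_5=2:  p_5=2·235+99=569,  q_5=2·19+8=46
a_6=1:  p_6=1·569+235=804,  q_6=1·46+19=65
a_7=2:  p_7=2·804+569=2177,  q_7=2·65+46=176
→ (2177, 176).  Check: 2177²=4739329, 153·176²=4739328, difference 1.

2177 176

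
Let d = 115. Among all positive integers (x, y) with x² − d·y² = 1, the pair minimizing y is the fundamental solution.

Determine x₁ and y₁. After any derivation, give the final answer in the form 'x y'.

1126 105

[10; 1,2,1,1,1,1,1,2,1,20] for √115; ℓ=10 ⇒ convergent index 9
step 0: (10, 1)  from 10·(1,0) + (0,1)
step 1: (11, 1)  from 1·(10,1) + (1,0)
…
step 4: (75, 7)  from 1·(43,4) + (32,3)
…
step 7: (311, 29)  from 1·(193,18) + (118,11)
step 8: (815, 76)  from 2·(311,29) + (193,18)
step 9: (1126, 105)  from 1·(815,76) + (311,29)
(x₁, y₁) = (1126, 105);  1126² − 115·105² = 1 ✓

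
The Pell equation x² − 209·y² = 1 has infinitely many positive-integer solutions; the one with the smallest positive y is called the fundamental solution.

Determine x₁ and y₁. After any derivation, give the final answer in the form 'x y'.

46551 3220

[14; 2,5,3,2,3,5,2,28] for √209; ℓ=8 ⇒ convergent index 7
k=0  a_k=14  p_k/q_k = 14/1
k=1  a_k=2  p_k/q_k = 29/2
k=2  a_k=5  p_k/q_k = 159/11
…
k=4  a_k=2  p_k/q_k = 1171/81
…
k=6  a_k=5  p_k/q_k = 21266/1471
k=7  a_k=2  p_k/q_k = 46551/3220
(x₁, y₁) = (46551, 3220);  46551² − 209·3220² = 1 ✓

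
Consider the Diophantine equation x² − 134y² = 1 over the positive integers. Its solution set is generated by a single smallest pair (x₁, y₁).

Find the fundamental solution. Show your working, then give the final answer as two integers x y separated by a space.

145925 12606

√134 = [11; 1,1,2,1,3,…,1,1,22, …], period ℓ=14 (even) → k=13
k=0  a_k=11  p_k/q_k = 11/1
…
k=2  a_k=1  p_k/q_k = 23/2
…
k=5  a_k=3  p_k/q_k = 301/26
…
k=10  a_k=1  p_k/q_k = 22133/1912
…
k=12  a_k=1  p_k/q_k = 84029/7259
k=13  a_k=1  p_k/q_k = 145925/12606
(x₁, y₁) = (145925, 12606);  145925² − 134·12606² = 1 ✓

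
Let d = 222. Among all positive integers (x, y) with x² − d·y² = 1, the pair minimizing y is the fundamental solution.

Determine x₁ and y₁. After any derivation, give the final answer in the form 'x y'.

149 10

√222 = [14; 1,8,1,28, …], period ℓ=4 (even) → k=3
i=0: a=14 ⇒ p=14, q=1
i=1: a=1 ⇒ p=15, q=1
i=2: a=8 ⇒ p=134, q=9
i=3: a=1 ⇒ p=149, q=10
→ (149, 10).  Check: 149²=22201, 222·10²=22200, difference 1.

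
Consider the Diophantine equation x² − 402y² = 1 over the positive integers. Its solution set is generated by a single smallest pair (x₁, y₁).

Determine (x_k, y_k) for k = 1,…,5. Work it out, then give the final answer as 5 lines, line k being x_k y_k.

401 20
321601 16040
257923601 12864060
206854406401 10316960080
165896976010001 8274189120100

d=402: √d = [20; 20,40] (ℓ=2, even), read p_1/q_1
i=0: a=20 ⇒ p=20, q=1
i=1: a=20 ⇒ p=401, q=20
(x₁, y₁) = (401, 20);  401² − 402·20² = 1 ✓
k=2:  x_2 = 401·401+402·20·20 = 321601,  y_2 = 401·20+20·401 = 16040
k=3:  x_3 = 401·321601+402·20·16040 = 257923601,  y_3 = 401·16040+20·321601 = 12864060
k=4:  x_4 = 401·257923601+402·20·12864060 = 206854406401,  y_4 = 401·12864060+20·257923601 = 10316960080
k=5:  x_5 = 401·206854406401+402·20·10316960080 = 165896976010001,  y_5 = 401·10316960080+20·206854406401 = 8274189120100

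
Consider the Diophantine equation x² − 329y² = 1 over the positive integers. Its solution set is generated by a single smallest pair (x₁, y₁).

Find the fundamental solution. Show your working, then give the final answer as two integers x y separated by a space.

2376415 131016

[18; 7,4,2,1,1,4,1,1,2,4,7,36] for √329; ℓ=12 ⇒ convergent index 11
step 0: (18, 1)  from 18·(1,0) + (0,1)
step 1: (127, 7)  from 7·(18,1) + (1,0)
…
step 3: (1179, 65)  from 2·(526,29) + (127,7)
step 4: (1705, 94)  from 1·(1179,65) + (526,29)
…
step 10: (328794, 18127)  from 4·(74857,4127) + (29366,1619)
step 11: (2376415, 131016)  from 7·(328794,18127) + (74857,4127)
(x₁, y₁) = (2376415, 131016);  2376415² − 329·131016² = 1 ✓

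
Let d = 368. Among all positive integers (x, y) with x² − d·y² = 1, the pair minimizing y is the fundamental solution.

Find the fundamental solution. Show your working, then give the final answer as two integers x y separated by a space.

√368 → a₀=19, period (5,2,5,38); ℓ=4 even so k=3
i=0: a=19 ⇒ p=19, q=1
i=1: a=5 ⇒ p=96, q=5
i=2: a=2 ⇒ p=211, q=11
i=3: a=5 ⇒ p=1151, q=60
(x₁, y₁) = (1151, 60);  1151² − 368·60² = 1 ✓

1151 60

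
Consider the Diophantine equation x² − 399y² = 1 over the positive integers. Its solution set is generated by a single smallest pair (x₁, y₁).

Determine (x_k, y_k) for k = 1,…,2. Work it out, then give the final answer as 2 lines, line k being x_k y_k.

20 1
799 40

d=399: √d = [19; 1,38] (ℓ=2, even), read p_1/q_1
step 0: (19, 1)  from 19·(1,0) + (0,1)
step 1: (20, 1)  from 1·(19,1) + (1,0)
fundamental: x₁=20, y₁=1  (since 400 − 399·1 = 1)
n=2: (20,1)∘(20,1) = (20·20+399·1·1, 20·1+1·20) = (799,40)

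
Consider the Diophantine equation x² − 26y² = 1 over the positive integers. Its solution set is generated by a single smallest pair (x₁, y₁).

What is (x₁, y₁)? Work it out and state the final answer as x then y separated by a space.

51 10

[5; 10] for √26; ℓ=1 ⇒ convergent index 1
a_0=5:  p_0=5·1+0=5,  q_0=5·0+1=1
a_1=10:  p_1=10·5+1=51,  q_1=10·1+0=10
→ (51, 10).  Check: 51²=2601, 26·10²=2600, difference 1.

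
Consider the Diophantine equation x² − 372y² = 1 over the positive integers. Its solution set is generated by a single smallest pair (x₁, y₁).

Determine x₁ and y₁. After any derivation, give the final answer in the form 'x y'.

d=372: √d = [19; 3,2,12,2,3,38] (ℓ=6, even), read p_5/q_5
step 0: (19, 1)  from 19·(1,0) + (0,1)
…
step 3: (1678, 87)  from 12·(135,7) + (58,3)
step 4: (3491, 181)  from 2·(1678,87) + (135,7)
step 5: (12151, 630)  from 3·(3491,181) + (1678,87)
(x₁, y₁) = (12151, 630);  12151² − 372·630² = 1 ✓

12151 630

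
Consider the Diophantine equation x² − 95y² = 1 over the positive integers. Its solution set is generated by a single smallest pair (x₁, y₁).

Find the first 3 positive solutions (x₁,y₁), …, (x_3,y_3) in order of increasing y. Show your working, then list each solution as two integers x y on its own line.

[9; 1,2,1,18] for √95; ℓ=4 ⇒ convergent index 3
i=0: a=9 ⇒ p=9, q=1
i=1: a=1 ⇒ p=10, q=1
i=2: a=2 ⇒ p=29, q=3
i=3: a=1 ⇒ p=39, q=4
fundamental: x₁=39, y₁=4  (since 1521 − 95·16 = 1)
(x_2, y_2) = (39·39 + 95·4·4, 39·4 + 4·39) = (3041, 312)
(x_3, y_3) = (39·3041 + 95·4·312, 39·312 + 4·3041) = (237159, 24332)

39 4
3041 312
237159 24332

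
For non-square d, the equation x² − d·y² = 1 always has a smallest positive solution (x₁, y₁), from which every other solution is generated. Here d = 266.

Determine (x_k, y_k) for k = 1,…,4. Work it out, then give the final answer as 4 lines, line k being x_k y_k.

d=266: √d = [16; 3,4,3,32] (ℓ=4, even), read p_3/q_3
step 0: (16, 1)  from 16·(1,0) + (0,1)
step 1: (49, 3)  from 3·(16,1) + (1,0)
step 2: (212, 13)  from 4·(49,3) + (16,1)
step 3: (685, 42)  from 3·(212,13) + (49,3)
→ (685, 42).  Check: 685²=469225, 266·42²=469224, difference 1.
(x_2, y_2) = (685·685 + 266·42·42, 685·42 + 42·685) = (938449, 57540)
(x_3, y_3) = (685·938449 + 266·42·57540, 685·57540 + 42·938449) = (1285674445, 78829758)
(x_4, y_4) = (685·1285674445 + 266·42·78829758, 685·78829758 + 42·1285674445) = (1761373051201, 107996710920)

685 42
938449 57540
1285674445 78829758
1761373051201 107996710920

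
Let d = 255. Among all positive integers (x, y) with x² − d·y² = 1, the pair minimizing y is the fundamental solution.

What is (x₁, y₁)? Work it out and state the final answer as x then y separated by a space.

[15; 1,30] for √255; ℓ=2 ⇒ convergent index 1
k=0  a_k=15  p_k/q_k = 15/1
k=1  a_k=1  p_k/q_k = 16/1
fundamental: x₁=16, y₁=1  (since 256 − 255·1 = 1)

16 1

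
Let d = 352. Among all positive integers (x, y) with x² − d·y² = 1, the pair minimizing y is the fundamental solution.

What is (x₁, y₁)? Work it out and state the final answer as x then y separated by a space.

√352 = [18; 1,3,5,9,5,3,1,36, …], period ℓ=8 (even) → k=7
i=0: a=18 ⇒ p=18, q=1
i=1: a=1 ⇒ p=19, q=1
i=2: a=3 ⇒ p=75, q=4
i=3: a=5 ⇒ p=394, q=21
i=4: a=9 ⇒ p=3621, q=193
i=5: a=5 ⇒ p=18499, q=986
i=6: a=3 ⇒ p=59118, q=3151
i=7: a=1 ⇒ p=77617, q=4137
fundamental: x₁=77617, y₁=4137  (since 6024398689 − 352·17114769 = 1)

77617 4137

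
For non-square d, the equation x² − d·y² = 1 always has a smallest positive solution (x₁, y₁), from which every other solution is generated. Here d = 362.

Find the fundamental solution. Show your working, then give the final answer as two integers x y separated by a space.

723 38

√362 → a₀=19, period (38); ℓ=1 odd so k=1
i=0: a=19 ⇒ p=19, q=1
i=1: a=38 ⇒ p=723, q=38
fundamental: x₁=723, y₁=38  (since 522729 − 362·1444 = 1)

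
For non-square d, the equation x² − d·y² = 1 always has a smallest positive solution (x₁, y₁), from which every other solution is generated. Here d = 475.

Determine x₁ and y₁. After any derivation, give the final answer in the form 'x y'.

57799 2652

d=475: √d = [21; 1,3,1,6,2,6,1,3,1,42] (ℓ=10, even), read p_9/q_9
a_0=21:  p_0=21·1+0=21,  q_0=21·0+1=1
a_1=1:  p_1=1·21+1=22,  q_1=1·1+0=1
a_2=3:  p_2=3·22+21=87,  q_2=3·1+1=4
a_3=1:  p_3=1·87+22=109,  q_3=1·4+1=5
…
a_5=2:  p_5=2·741+109=1591,  q_5=2·34+5=73
…
a_8=3:  p_8=3·11878+10287=45921,  q_8=3·545+472=2107
a_9=1:  p_9=1·45921+11878=57799,  q_9=1·2107+545=2652
fundamental: x₁=57799, y₁=2652  (since 3340724401 − 475·7033104 = 1)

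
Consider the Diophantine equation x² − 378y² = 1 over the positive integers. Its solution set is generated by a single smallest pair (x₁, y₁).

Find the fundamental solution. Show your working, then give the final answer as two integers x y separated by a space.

8749 450

d=378: √d = [19; 2,3,1,4,1,3,2,38] (ℓ=8, even), read p_7/q_7
step 0: (19, 1)  from 19·(1,0) + (0,1)
step 1: (39, 2)  from 2·(19,1) + (1,0)
step 2: (136, 7)  from 3·(39,2) + (19,1)
…
step 4: (836, 43)  from 4·(175,9) + (136,7)
…
step 6: (3869, 199)  from 3·(1011,52) + (836,43)
step 7: (8749, 450)  from 2·(3869,199) + (1011,52)
(x₁, y₁) = (8749, 450);  8749² − 378·450² = 1 ✓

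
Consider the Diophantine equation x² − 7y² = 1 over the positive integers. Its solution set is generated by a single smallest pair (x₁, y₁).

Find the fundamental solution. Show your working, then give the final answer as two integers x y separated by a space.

8 3

√7 → a₀=2, period (1,1,1,4); ℓ=4 even so k=3
a_0=2:  p_0=2·1+0=2,  q_0=2·0+1=1
a_1=1:  p_1=1·2+1=3,  q_1=1·1+0=1
a_2=1:  p_2=1·3+2=5,  q_2=1·1+1=2
a_3=1:  p_3=1·5+3=8,  q_3=1·2+1=3
→ (8, 3).  Check: 8²=64, 7·3²=63, difference 1.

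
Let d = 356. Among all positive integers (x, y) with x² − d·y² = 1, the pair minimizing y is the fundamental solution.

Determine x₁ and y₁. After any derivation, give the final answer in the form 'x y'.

500001 26500

[18; 1,6,1,1,2,…,6,1,36] for √356; ℓ=14 ⇒ convergent index 13
step 0: (18, 1)  from 18·(1,0) + (0,1)
…
step 2: (132, 7)  from 6·(19,1) + (18,1)
step 3: (151, 8)  from 1·(132,7) + (19,1)
step 4: (283, 15)  from 1·(151,8) + (132,7)
step 5: (717, 38)  from 2·(283,15) + (151,8)
step 6: (1000, 53)  from 1·(717,38) + (283,15)
…
step 8: (9717, 515)  from 1·(8717,462) + (1000,53)
step 9: (28151, 1492)  from 2·(9717,515) + (8717,462)
step 10: (37868, 2007)  from 1·(28151,1492) + (9717,515)
step 11: (66019, 3499)  from 1·(37868,2007) + (28151,1492)
step 12: (433982, 23001)  from 6·(66019,3499) + (37868,2007)
step 13: (500001, 26500)  from 1·(433982,23001) + (66019,3499)
fundamental: x₁=500001, y₁=26500  (since 250001000001 − 356·702250000 = 1)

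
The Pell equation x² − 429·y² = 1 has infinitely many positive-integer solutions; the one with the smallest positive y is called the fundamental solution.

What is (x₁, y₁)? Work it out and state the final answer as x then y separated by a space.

1524095 73584

√429 → a₀=20, period (1,2,2,9,1,12,1,9,2,2,1,40); ℓ=12 even so k=11
i=0: a=20 ⇒ p=20, q=1
i=1: a=1 ⇒ p=21, q=1
…
i=3: a=2 ⇒ p=145, q=7
i=4: a=9 ⇒ p=1367, q=66
i=5: a=1 ⇒ p=1512, q=73
i=6: a=12 ⇒ p=19511, q=942
…
i=8: a=9 ⇒ p=208718, q=10077
i=9: a=2 ⇒ p=438459, q=21169
i=10: a=2 ⇒ p=1085636, q=52415
i=11: a=1 ⇒ p=1524095, q=73584
(x₁, y₁) = (1524095, 73584);  1524095² − 429·73584² = 1 ✓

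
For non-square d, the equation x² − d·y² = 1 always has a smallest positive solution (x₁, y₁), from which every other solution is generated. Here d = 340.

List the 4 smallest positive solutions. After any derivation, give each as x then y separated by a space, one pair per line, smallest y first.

√340 = [18; 2,3,1,1,1,…,3,2,36, …], period ℓ=14 (even) → k=13
k=0  a_k=18  p_k/q_k = 18/1
k=1  a_k=2  p_k/q_k = 37/2
k=2  a_k=3  p_k/q_k = 129/7
k=3  a_k=1  p_k/q_k = 166/9
…
k=5  a_k=1  p_k/q_k = 461/25
k=6  a_k=1  p_k/q_k = 756/41
k=7  a_k=8  p_k/q_k = 6509/353
k=8  a_k=1  p_k/q_k = 7265/394
…
k=12  a_k=3  p_k/q_k = 125478/6805
k=13  a_k=2  p_k/q_k = 285769/15498
→ (285769, 15498).  Check: 285769²=81663921361, 340·15498²=81663921360, difference 1.
k=2:  x_2 = 285769·285769+340·15498·15498 = 163327842721,  y_2 = 285769·15498+15498·285769 = 8857695924
k=3:  x_3 = 285769·163327842721+340·15498·8857695924 = 93348068572789129,  y_3 = 285769·8857695924+15498·163327842721 = 5062509812995614
k=4:  x_4 = 285769·93348068572789129+340·15498·5062509812995614 = 53351968415791425367681,  y_4 = 285769·5062509812995614+15498·93348068572789129 = 2893416733491029538408

285769 15498
163327842721 8857695924
93348068572789129 5062509812995614
53351968415791425367681 2893416733491029538408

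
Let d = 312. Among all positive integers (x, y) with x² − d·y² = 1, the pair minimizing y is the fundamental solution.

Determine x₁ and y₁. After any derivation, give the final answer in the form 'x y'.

[17; 1,1,1,34] for √312; ℓ=4 ⇒ convergent index 3
step 0: (17, 1)  from 17·(1,0) + (0,1)
…
step 2: (35, 2)  from 1·(18,1) + (17,1)
step 3: (53, 3)  from 1·(35,2) + (18,1)
fundamental: x₁=53, y₁=3  (since 2809 − 312·9 = 1)

53 3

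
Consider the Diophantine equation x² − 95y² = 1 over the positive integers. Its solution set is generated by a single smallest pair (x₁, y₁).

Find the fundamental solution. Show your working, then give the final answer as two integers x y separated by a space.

√95 → a₀=9, period (1,2,1,18); ℓ=4 even so k=3
step 0: (9, 1)  from 9·(1,0) + (0,1)
step 1: (10, 1)  from 1·(9,1) + (1,0)
step 2: (29, 3)  from 2·(10,1) + (9,1)
step 3: (39, 4)  from 1·(29,3) + (10,1)
fundamental: x₁=39, y₁=4  (since 1521 − 95·16 = 1)

39 4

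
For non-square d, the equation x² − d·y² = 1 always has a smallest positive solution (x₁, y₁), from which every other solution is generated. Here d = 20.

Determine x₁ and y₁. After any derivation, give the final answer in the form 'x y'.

9 2

√20 = [4; 2,8, …], period ℓ=2 (even) → k=1
step 0: (4, 1)  from 4·(1,0) + (0,1)
step 1: (9, 2)  from 2·(4,1) + (1,0)
(x₁, y₁) = (9, 2);  9² − 20·2² = 1 ✓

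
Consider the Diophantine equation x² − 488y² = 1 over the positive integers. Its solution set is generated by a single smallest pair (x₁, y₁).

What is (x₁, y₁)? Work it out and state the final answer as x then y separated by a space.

243 11

d=488: √d = [22; 11,44] (ℓ=2, even), read p_1/q_1
i=0: a=22 ⇒ p=22, q=1
i=1: a=11 ⇒ p=243, q=11
(x₁, y₁) = (243, 11);  243² − 488·11² = 1 ✓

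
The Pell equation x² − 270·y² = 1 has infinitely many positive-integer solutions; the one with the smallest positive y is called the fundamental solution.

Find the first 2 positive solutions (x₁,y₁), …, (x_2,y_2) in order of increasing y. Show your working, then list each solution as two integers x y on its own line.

√270 = [16; 2,3,6,3,2,32, …], period ℓ=6 (even) → k=5
i=0: a=16 ⇒ p=16, q=1
…
i=3: a=6 ⇒ p=723, q=44
i=4: a=3 ⇒ p=2284, q=139
i=5: a=2 ⇒ p=5291, q=322
→ (5291, 322).  Check: 5291²=27994681, 270·322²=27994680, difference 1.
n=2: (5291,322)∘(5291,322) = (5291·5291+270·322·322, 5291·322+322·5291) = (55989361,3407404)

5291 322
55989361 3407404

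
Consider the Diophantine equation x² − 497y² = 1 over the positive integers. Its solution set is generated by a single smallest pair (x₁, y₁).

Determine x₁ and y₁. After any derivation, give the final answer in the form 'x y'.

√497 = [22; 3,2,2,5,6,5,2,2,3,44, …], period ℓ=10 (even) → k=9
a_0=22:  p_0=22·1+0=22,  q_0=22·0+1=1
…
a_3=2:  p_3=2·156+67=379,  q_3=2·7+3=17
…
a_5=6:  p_5=6·2051+379=12685,  q_5=6·92+17=569
a_6=5:  p_6=5·12685+2051=65476,  q_6=5·569+92=2937
…
a_8=2:  p_8=2·143637+65476=352750,  q_8=2·6443+2937=15823
a_9=3:  p_9=3·352750+143637=1201887,  q_9=3·15823+6443=53912
fundamental: x₁=1201887, y₁=53912  (since 1444532360769 − 497·2906503744 = 1)

1201887 53912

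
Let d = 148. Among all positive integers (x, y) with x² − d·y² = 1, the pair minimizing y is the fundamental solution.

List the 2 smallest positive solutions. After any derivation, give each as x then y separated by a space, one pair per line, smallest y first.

√148 = [12; 6,24, …], period ℓ=2 (even) → k=1
step 0: (12, 1)  from 12·(1,0) + (0,1)
step 1: (73, 6)  from 6·(12,1) + (1,0)
(x₁, y₁) = (73, 6);  73² − 148·6² = 1 ✓
(x_2, y_2) = (73·73 + 148·6·6, 73·6 + 6·73) = (10657, 876)

73 6
10657 876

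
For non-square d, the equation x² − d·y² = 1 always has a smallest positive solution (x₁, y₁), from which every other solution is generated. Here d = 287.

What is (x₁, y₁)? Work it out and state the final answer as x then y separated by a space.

d=287: √d = [16; 1,15,1,32] (ℓ=4, even), read p_3/q_3
k=0  a_k=16  p_k/q_k = 16/1
k=1  a_k=1  p_k/q_k = 17/1
k=2  a_k=15  p_k/q_k = 271/16
k=3  a_k=1  p_k/q_k = 288/17
(x₁, y₁) = (288, 17);  288² − 287·17² = 1 ✓

288 17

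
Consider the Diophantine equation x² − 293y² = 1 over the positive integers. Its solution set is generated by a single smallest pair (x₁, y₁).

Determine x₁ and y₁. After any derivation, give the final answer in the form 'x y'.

12320649 719780

[17; 8,1,1,8,34] for √293; ℓ=5 ⇒ convergent index 9
a_0=17:  p_0=17·1+0=17,  q_0=17·0+1=1
a_1=8:  p_1=8·17+1=137,  q_1=8·1+0=8
a_2=1:  p_2=1·137+17=154,  q_2=1·8+1=9
a_3=1:  p_3=1·154+137=291,  q_3=1·9+8=17
a_4=8:  p_4=8·291+154=2482,  q_4=8·17+9=145
…
a_7=1:  p_7=1·679914+84679=764593,  q_7=1·39721+4947=44668
a_8=1:  p_8=1·764593+679914=1444507,  q_8=1·44668+39721=84389
a_9=8:  p_9=8·1444507+764593=12320649,  q_9=8·84389+44668=719780
fundamental: x₁=12320649, y₁=719780  (since 151798391781201 − 293·518083248400 = 1)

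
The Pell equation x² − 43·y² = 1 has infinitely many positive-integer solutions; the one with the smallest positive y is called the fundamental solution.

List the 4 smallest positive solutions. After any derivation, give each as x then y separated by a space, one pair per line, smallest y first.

3482 531
24248647 3697884
168867574226 25752063645
1175993762661217 179337367525896

√43 → a₀=6, period (1,1,3,1,5,1,3,1,1,12); ℓ=10 even so k=9
step 0: (6, 1)  from 6·(1,0) + (0,1)
…
step 4: (59, 9)  from 1·(46,7) + (13,2)
…
step 8: (1941, 296)  from 1·(1541,235) + (400,61)
step 9: (3482, 531)  from 1·(1941,296) + (1541,235)
(x₁, y₁) = (3482, 531);  3482² − 43·531² = 1 ✓
(x_2, y_2) = (3482·3482 + 43·531·531, 3482·531 + 531·3482) = (24248647, 3697884)
(x_3, y_3) = (3482·24248647 + 43·531·3697884, 3482·3697884 + 531·24248647) = (168867574226, 25752063645)
(x_4, y_4) = (3482·168867574226 + 43·531·25752063645, 3482·25752063645 + 531·168867574226) = (1175993762661217, 179337367525896)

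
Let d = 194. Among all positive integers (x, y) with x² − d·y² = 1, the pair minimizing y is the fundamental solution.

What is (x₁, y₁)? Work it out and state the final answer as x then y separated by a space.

195 14

d=194: √d = [13; 1,12,1,26] (ℓ=4, even), read p_3/q_3
k=0  a_k=13  p_k/q_k = 13/1
k=1  a_k=1  p_k/q_k = 14/1
k=2  a_k=12  p_k/q_k = 181/13
k=3  a_k=1  p_k/q_k = 195/14
(x₁, y₁) = (195, 14);  195² − 194·14² = 1 ✓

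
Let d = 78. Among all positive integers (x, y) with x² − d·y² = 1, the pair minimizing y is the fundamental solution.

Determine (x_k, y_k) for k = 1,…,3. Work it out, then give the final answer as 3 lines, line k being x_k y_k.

53 6
5617 636
595349 67410

d=78: √d = [8; 1,4,1,16] (ℓ=4, even), read p_3/q_3
step 0: (8, 1)  from 8·(1,0) + (0,1)
…
step 2: (44, 5)  from 4·(9,1) + (8,1)
step 3: (53, 6)  from 1·(44,5) + (9,1)
→ (53, 6).  Check: 53²=2809, 78·6²=2808, difference 1.
(x_2, y_2) = (53·53 + 78·6·6, 53·6 + 6·53) = (5617, 636)
(x_3, y_3) = (53·5617 + 78·6·636, 53·636 + 6·5617) = (595349, 67410)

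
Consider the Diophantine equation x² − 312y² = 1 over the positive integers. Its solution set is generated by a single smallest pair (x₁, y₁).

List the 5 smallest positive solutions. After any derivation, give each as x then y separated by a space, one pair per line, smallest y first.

√312 → a₀=17, period (1,1,1,34); ℓ=4 even so k=3
a_0=17:  p_0=17·1+0=17,  q_0=17·0+1=1
…
a_2=1:  p_2=1·18+17=35,  q_2=1·1+1=2
a_3=1:  p_3=1·35+18=53,  q_3=1·2+1=3
fundamental: x₁=53, y₁=3  (since 2809 − 312·9 = 1)
n=2: (53,3)∘(53,3) = (53·53+312·3·3, 53·3+3·53) = (5617,318)
n=3: (5617,318)∘(53,3) = (53·5617+312·3·318, 53·318+3·5617) = (595349,33705)
n=4: (595349,33705)∘(53,3) = (53·595349+312·3·33705, 53·33705+3·595349) = (63101377,3572412)
n=5: (63101377,3572412)∘(53,3) = (53·63101377+312·3·3572412, 53·3572412+3·63101377) = (6688150613,378641967)

53 3
5617 318
595349 33705
63101377 3572412
6688150613 378641967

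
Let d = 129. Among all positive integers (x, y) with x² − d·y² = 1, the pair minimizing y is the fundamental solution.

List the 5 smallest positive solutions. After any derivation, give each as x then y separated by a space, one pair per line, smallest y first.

16855 1484
568182049 50025640
19153416854935 1686364322916
645661681611676801 56847341275472720
21765255267976208106775 1916323872709821068284

[11; 2,1,3,1,6,1,3,1,2,22] for √129; ℓ=10 ⇒ convergent index 9
a_0=11:  p_0=11·1+0=11,  q_0=11·0+1=1
…
a_2=1:  p_2=1·23+11=34,  q_2=1·2+1=3
…
a_4=1:  p_4=1·125+34=159,  q_4=1·11+3=14
a_5=6:  p_5=6·159+125=1079,  q_5=6·14+11=95
…
a_7=3:  p_7=3·1238+1079=4793,  q_7=3·109+95=422
a_8=1:  p_8=1·4793+1238=6031,  q_8=1·422+109=531
a_9=2:  p_9=2·6031+4793=16855,  q_9=2·531+422=1484
→ (16855, 1484).  Check: 16855²=284091025, 129·1484²=284091024, difference 1.
n=2: (16855,1484)∘(16855,1484) = (16855·16855+129·1484·1484, 16855·1484+1484·16855) = (568182049,50025640)
n=3: (568182049,50025640)∘(16855,1484) = (16855·568182049+129·1484·50025640, 16855·50025640+1484·568182049) = (19153416854935,1686364322916)
n=4: (19153416854935,1686364322916)∘(16855,1484) = (16855·19153416854935+129·1484·1686364322916, 16855·1686364322916+1484·19153416854935) = (645661681611676801,56847341275472720)
n=5: (645661681611676801,56847341275472720)∘(16855,1484) = (16855·645661681611676801+129·1484·56847341275472720, 16855·56847341275472720+1484·645661681611676801) = (21765255267976208106775,1916323872709821068284)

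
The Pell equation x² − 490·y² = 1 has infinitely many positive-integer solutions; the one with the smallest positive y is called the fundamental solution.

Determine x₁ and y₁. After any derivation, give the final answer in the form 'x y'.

√490 = [22; 7,2,1,4,4,4,1,2,7,44, …], period ℓ=10 (even) → k=9
a_0=22:  p_0=22·1+0=22,  q_0=22·0+1=1
a_1=7:  p_1=7·22+1=155,  q_1=7·1+0=7
…
a_3=1:  p_3=1·332+155=487,  q_3=1·15+7=22
…
a_5=4:  p_5=4·2280+487=9607,  q_5=4·103+22=434
…
a_7=1:  p_7=1·40708+9607=50315,  q_7=1·1839+434=2273
a_8=2:  p_8=2·50315+40708=141338,  q_8=2·2273+1839=6385
a_9=7:  p_9=7·141338+50315=1039681,  q_9=7·6385+2273=46968
(x₁, y₁) = (1039681, 46968);  1039681² − 490·46968² = 1 ✓

1039681 46968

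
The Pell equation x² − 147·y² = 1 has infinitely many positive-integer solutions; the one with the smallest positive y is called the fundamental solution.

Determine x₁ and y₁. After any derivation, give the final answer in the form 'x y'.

97 8

[12; 8,24] for √147; ℓ=2 ⇒ convergent index 1
step 0: (12, 1)  from 12·(1,0) + (0,1)
step 1: (97, 8)  from 8·(12,1) + (1,0)
(x₁, y₁) = (97, 8);  97² − 147·8² = 1 ✓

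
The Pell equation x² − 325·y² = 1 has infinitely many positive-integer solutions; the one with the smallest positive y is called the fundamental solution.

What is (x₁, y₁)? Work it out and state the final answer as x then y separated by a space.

d=325: √d = [18; 36] (ℓ=1, odd), read p_1/q_1
step 0: (18, 1)  from 18·(1,0) + (0,1)
step 1: (649, 36)  from 36·(18,1) + (1,0)
fundamental: x₁=649, y₁=36  (since 421201 − 325·1296 = 1)

649 36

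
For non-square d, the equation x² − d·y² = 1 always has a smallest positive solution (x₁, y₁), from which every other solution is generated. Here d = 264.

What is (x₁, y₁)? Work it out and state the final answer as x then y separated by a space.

65 4

√264 = [16; 4,32, …], period ℓ=2 (even) → k=1
i=0: a=16 ⇒ p=16, q=1
i=1: a=4 ⇒ p=65, q=4
→ (65, 4).  Check: 65²=4225, 264·4²=4224, difference 1.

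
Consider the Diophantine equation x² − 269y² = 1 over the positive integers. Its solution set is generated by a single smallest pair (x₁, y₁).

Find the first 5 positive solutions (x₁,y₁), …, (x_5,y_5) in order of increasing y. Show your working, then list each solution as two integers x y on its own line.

[16; 2,2,32] for √269; ℓ=3 ⇒ convergent index 5
i=0: a=16 ⇒ p=16, q=1
i=1: a=2 ⇒ p=33, q=2
i=2: a=2 ⇒ p=82, q=5
i=3: a=32 ⇒ p=2657, q=162
i=4: a=2 ⇒ p=5396, q=329
i=5: a=2 ⇒ p=13449, q=820
→ (13449, 820).  Check: 13449²=180875601, 269·820²=180875600, difference 1.
(13449+820√269)^2 = 361751201 + 22056360√269
(13449+820√269)^3 = 9730383791049 + 593271970460√269
(13449+820√269)^4 = 261727862849884801 + 15957829439376720√269
(13449+820√269)^5 = 7039956045205817586249 + 429233695667083044100√269

13449 820
361751201 22056360
9730383791049 593271970460
261727862849884801 15957829439376720
7039956045205817586249 429233695667083044100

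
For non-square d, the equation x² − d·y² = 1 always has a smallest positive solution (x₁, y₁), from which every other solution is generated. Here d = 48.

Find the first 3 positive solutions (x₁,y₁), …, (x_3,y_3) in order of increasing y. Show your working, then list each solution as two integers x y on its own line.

7 1
97 14
1351 195

√48 → a₀=6, period (1,12); ℓ=2 even so k=1
a_0=6:  p_0=6·1+0=6,  q_0=6·0+1=1
a_1=1:  p_1=1·6+1=7,  q_1=1·1+0=1
→ (7, 1).  Check: 7²=49, 48·1²=48, difference 1.
n=2: (7,1)∘(7,1) = (7·7+48·1·1, 7·1+1·7) = (97,14)
n=3: (97,14)∘(7,1) = (7·97+48·1·14, 7·14+1·97) = (1351,195)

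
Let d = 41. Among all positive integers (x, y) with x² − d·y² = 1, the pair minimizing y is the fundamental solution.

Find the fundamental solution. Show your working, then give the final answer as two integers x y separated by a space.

2049 320

√41 → a₀=6, period (2,2,12); ℓ=3 odd so k=5
i=0: a=6 ⇒ p=6, q=1
…
i=3: a=12 ⇒ p=397, q=62
i=4: a=2 ⇒ p=826, q=129
i=5: a=2 ⇒ p=2049, q=320
fundamental: x₁=2049, y₁=320  (since 4198401 − 41·102400 = 1)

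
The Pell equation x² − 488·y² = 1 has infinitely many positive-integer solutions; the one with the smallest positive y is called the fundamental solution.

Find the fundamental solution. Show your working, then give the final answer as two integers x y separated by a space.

[22; 11,44] for √488; ℓ=2 ⇒ convergent index 1
step 0: (22, 1)  from 22·(1,0) + (0,1)
step 1: (243, 11)  from 11·(22,1) + (1,0)
fundamental: x₁=243, y₁=11  (since 59049 − 488·121 = 1)

243 11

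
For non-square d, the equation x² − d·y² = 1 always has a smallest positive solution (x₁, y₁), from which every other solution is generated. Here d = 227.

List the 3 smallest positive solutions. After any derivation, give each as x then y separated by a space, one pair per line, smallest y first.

√227 → a₀=15, period (15,30); ℓ=2 even so k=1
a_0=15:  p_0=15·1+0=15,  q_0=15·0+1=1
a_1=15:  p_1=15·15+1=226,  q_1=15·1+0=15
fundamental: x₁=226, y₁=15  (since 51076 − 227·225 = 1)
(x_2, y_2) = (226·226 + 227·15·15, 226·15 + 15·226) = (102151, 6780)
(x_3, y_3) = (226·102151 + 227·15·6780, 226·6780 + 15·102151) = (46172026, 3064545)

226 15
102151 6780
46172026 3064545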